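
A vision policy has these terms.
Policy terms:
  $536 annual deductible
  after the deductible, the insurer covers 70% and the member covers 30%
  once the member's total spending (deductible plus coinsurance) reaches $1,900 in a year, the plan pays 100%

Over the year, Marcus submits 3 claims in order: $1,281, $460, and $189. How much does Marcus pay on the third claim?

Bill 1, $1,281: deductible takes $536, $745 remains; 30% of $745 = $223.50. Member owes $759.50 (running OOP $759.50).
Bill 2, $460: deductible met; 30% of $460 = $138. Cost to member: $138. OOP to date $897.50.
Bill 3, $189: deductible met; 30% of $189 = $56.70. Cost to member: $56.70. OOP to date $954.20.

$56.70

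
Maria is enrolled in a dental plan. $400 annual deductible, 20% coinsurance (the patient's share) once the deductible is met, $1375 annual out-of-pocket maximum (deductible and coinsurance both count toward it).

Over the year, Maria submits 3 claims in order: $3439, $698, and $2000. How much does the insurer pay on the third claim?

$1772.40

Claim 1 — $3439: $400 to deductible, leaving $3039; patient's 20% is $607.80. Cost to patient: $1007.80. OOP to date $1007.80. Insurer: $3439 − $1007.80 = $2431.20.
Claim 2 — $698: deductible met; 20% of $698 = $139.60. Cost to patient: $139.60. OOP to date $1147.40. Insurer: $698 − $139.60 = $558.40.
Claim 3 — $2000: deductible already satisfied, so patient's share is 20% × $2000 = $400. OOP would hit $1547.40 > $1375, so the cap limits the patient to $1375 − $1147.40 = $227.60. Insurer: $2000 − $227.60 = $1772.40.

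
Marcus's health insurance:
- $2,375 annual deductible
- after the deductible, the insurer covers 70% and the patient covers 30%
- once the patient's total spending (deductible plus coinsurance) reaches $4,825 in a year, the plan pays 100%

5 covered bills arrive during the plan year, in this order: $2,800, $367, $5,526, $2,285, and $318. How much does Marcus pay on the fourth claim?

$554.60

Claim 1 ($2,800): $2,375 to deductible, leaving $425; coinsurance $425 × 30% = $127.50. Cost to patient: $2,502.50. OOP to date $2,502.50.
Claim 2 ($367): deductible met; 30% of $367 = $110.10. Patient pays $110.10; OOP now $2,612.60.
Claim 3 ($5,526): deductible met; 30% of $5,526 = $1,657.80. Cost to patient: $1,657.80. OOP to date $4,270.40.
Claim 4 ($2,285): 30% coinsurance on $2,285 = $685.50. That would push OOP to $4,955.90, over the $4,825 cap, so patient pays $4,825 − $4,270.40 = $554.60.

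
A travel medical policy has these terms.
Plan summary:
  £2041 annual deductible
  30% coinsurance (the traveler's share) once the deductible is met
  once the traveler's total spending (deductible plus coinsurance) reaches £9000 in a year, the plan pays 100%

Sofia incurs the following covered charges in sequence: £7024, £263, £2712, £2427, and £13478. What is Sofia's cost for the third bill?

£813.60

Claim 1 — £7024: £2041 to deductible, leaving £4983; coinsurance £4983 × 30% = £1494.90. Traveler pays £3535.90; OOP now £3535.90.
Claim 2 — £263: deductible already satisfied, so traveler's share is 30% × £263 = £78.90. Cost to traveler: £78.90. OOP to date £3614.80.
Claim 3 — £2712: deductible already satisfied, so traveler's share is 30% × £2712 = £813.60. Traveler pays £813.60; OOP now £4428.40.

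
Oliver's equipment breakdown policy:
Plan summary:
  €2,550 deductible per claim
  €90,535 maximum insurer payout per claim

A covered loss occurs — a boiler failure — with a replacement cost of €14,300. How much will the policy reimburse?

€11,750

Subtract the deductible: €14,300 − €2,550 = €11,750.
That's under the €90,535 cap, so the insurer reimburses the full €11,750.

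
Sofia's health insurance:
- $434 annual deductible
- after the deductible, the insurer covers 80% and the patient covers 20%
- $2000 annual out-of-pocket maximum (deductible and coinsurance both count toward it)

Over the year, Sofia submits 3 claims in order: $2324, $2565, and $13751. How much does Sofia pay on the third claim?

#1 ($2324): $434 finishes the deductible; $1890 goes to coinsurance; coinsurance $1890 × 20% = $378. Patient pays $812; OOP now $812.
#2 ($2565): deductible already satisfied, so patient's share is 20% × $2565 = $513. Patient pays $513; OOP now $1325.
#3 ($13751): deductible already satisfied, so patient's share is 20% × $13751 = $2750.20. That would push OOP to $4075.20, over the $2000 cap, so patient pays $2000 − $1325 = $675.

$675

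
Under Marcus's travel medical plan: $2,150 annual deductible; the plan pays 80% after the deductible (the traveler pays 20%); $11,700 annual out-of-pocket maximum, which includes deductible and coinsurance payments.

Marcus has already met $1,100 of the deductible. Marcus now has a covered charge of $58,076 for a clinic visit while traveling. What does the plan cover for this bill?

$47,476

Deductible still to meet: $2,150 − $1,100 = $1,050.
After the $1,050 deductible portion, $58,076 − $1,050 = $57,026 is subject to coinsurance.
Traveler's 20% share of $57,026 is $11,405.20.
So the traveler owes $1,050 + $11,405.20 = $12,455.20 before any cap.
Adding $12,455.20 to the $1,100 already spent would give $13,555.20, which exceeds the $11,700 cap; the traveler pays just $11,700 − $1,100 = $10,600.
The plan picks up $58,076 − $10,600 = $47,476.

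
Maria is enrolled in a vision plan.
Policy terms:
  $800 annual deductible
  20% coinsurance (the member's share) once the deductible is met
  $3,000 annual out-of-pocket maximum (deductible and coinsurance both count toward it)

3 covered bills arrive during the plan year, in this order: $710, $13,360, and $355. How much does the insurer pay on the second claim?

$11,070

Claim 1 ($710): all of it applies to the deductible. Cost to member: $710. OOP to date $710. Insurer: $710 − $710 = $0.
Claim 2 ($13,360): $90 to deductible, leaving $13,270; 20% of $13,270 = $2,654. Together that's $90 + $2,654 = $2,744. OOP would hit $3,454 > $3,000, so the cap limits the member to $3,000 − $710 = $2,290. Plan pays $13,360 − $2,290 = $11,070.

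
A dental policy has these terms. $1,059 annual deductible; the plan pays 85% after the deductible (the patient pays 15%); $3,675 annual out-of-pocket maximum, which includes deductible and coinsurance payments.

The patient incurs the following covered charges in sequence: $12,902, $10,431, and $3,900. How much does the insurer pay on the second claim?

$9,591.45

Claim 1 ($12,902): $1,059 to deductible, leaving $11,843; 15% of $11,843 = $1,776.45. Patient owes $2,835.45 (running OOP $2,835.45). Insurer: $12,902 − $2,835.45 = $10,066.55.
Claim 2 ($10,431): 15% coinsurance on $10,431 = $1,564.65. That would push OOP to $4,400.10, over the $3,675 cap, so patient pays $3,675 − $2,835.45 = $839.55. Insurer: $10,431 − $839.55 = $9,591.45.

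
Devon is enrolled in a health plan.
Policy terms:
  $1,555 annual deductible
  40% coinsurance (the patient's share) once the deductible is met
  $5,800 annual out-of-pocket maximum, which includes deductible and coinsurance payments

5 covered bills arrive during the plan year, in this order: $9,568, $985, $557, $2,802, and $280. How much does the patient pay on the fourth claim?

$423

Claim 1 ($9,568): $1,555 to deductible, leaving $8,013; 40% of $8,013 = $3,205.20. Patient pays $4,760.20; OOP now $4,760.20.
Claim 2 ($985): deductible met; 40% of $985 = $394. Patient pays $394; OOP now $5,154.20.
Claim 3 ($557): 40% coinsurance on $557 = $222.80. Patient pays $222.80; OOP now $5,377.
Claim 4 ($2,802): deductible met; 40% of $2,802 = $1,120.80. Adding that to $5,377 gives $6,497.80, past the $5,800 cap; patient pays only $5,800 − $5,377 = $423.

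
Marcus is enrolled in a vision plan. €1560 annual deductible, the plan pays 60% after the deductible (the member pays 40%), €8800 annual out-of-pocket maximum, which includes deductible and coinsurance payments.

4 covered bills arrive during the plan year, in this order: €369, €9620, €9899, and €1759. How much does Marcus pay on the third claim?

Bill 1, €369: fully absorbed by the deductible. Cost to member: €369. OOP to date €369.
Bill 2, €9620: €1191 finishes the deductible; €8429 goes to coinsurance; coinsurance €8429 × 40% = €3371.60. Cost to member: €4562.60. OOP to date €4931.60.
Bill 3, €9899: 40% coinsurance on €9899 = €3959.60. Adding that to €4931.60 gives €8891.20, past the €8800 cap; member pays only €8800 − €4931.60 = €3868.40.

€3868.40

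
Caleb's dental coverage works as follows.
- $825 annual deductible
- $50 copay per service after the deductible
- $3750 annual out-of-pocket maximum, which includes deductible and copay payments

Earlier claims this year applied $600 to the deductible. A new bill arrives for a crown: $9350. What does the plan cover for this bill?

Remaining deductible: $825 − $600 = $225.
That leaves $9350 − $225 = $9125 for the copay.
Copay on this service: $50.
That puts the patient's cost at $225 + $50 = $275 before any cap.
Year-to-date out-of-pocket becomes $600 + $275 = $875, still under the $3750 maximum, so no cap applies.
The plan picks up $9350 − $275 = $9075.

$9075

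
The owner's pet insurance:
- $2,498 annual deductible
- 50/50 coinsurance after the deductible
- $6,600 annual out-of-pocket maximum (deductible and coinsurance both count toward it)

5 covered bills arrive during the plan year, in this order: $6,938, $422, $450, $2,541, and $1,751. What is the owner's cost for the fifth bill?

Claim 1 ($6,938): $2,498 finishes the deductible; $4,440 goes to coinsurance; 50% of $4,440 = $2,220. Owner owes $4,718 (running OOP $4,718).
Claim 2 ($422): deductible already satisfied, so owner's share is 50% × $422 = $211. Cost to owner: $211. OOP to date $4,929.
Claim 3 ($450): 50% coinsurance on $450 = $225. Cost to owner: $225. OOP to date $5,154.
Claim 4 ($2,541): deductible already satisfied, so owner's share is 50% × $2,541 = $1,270.50. Owner owes $1,270.50 (running OOP $6,424.50).
Claim 5 ($1,751): 50% coinsurance on $1,751 = $875.50. Adding that to $6,424.50 gives $7,300, past the $6,600 cap; owner pays only $6,600 − $6,424.50 = $175.50.

$175.50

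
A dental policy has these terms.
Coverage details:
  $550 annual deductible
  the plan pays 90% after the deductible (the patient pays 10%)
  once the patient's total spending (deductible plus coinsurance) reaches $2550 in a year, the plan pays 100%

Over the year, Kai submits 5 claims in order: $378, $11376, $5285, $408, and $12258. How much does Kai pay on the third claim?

$528.50

Claim 1 — $378: entire amount goes to the deductible. Patient owes $378 (running OOP $378).
Claim 2 — $11376: deductible takes $172, $11204 remains; 10% of $11204 = $1120.40. Patient pays $1292.40; OOP now $1670.40.
Claim 3 — $5285: 10% coinsurance on $5285 = $528.50. Patient owes $528.50 (running OOP $2198.90).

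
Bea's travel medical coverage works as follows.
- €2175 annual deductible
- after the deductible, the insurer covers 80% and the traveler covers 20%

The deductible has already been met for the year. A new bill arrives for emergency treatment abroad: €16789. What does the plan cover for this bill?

The deductible is already satisfied, so the full bill goes to coinsurance.
Traveler's 20% share of €16789 is €3357.80.
The plan picks up €16789 − €3357.80 = €13431.20.

€13431.20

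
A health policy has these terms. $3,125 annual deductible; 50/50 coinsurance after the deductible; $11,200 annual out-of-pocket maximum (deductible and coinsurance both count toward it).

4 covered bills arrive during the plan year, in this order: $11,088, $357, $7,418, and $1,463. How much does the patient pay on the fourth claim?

Bill 1, $11,088: deductible takes $3,125, $7,963 remains; coinsurance $7,963 × 50% = $3,981.50. Patient owes $7,106.50 (running OOP $7,106.50).
Bill 2, $357: 50% coinsurance on $357 = $178.50. Cost to patient: $178.50. OOP to date $7,285.
Bill 3, $7,418: deductible met; 50% of $7,418 = $3,709. Patient owes $3,709 (running OOP $10,994).
Bill 4, $1,463: 50% coinsurance on $1,463 = $731.50. That would push OOP to $11,725.50, over the $11,200 cap, so patient pays $11,200 − $10,994 = $206.

$206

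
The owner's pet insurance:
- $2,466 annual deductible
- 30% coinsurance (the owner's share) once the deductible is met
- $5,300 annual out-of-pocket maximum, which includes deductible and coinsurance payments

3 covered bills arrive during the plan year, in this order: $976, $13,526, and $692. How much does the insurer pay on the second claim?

Claim 1 — $976: all of it applies to the deductible. Cost to owner: $976. OOP to date $976. Insurer: $976 − $976 = $0.
Claim 2 — $13,526: $1,490 finishes the deductible; $12,036 goes to coinsurance; 30% of $12,036 = $3,610.80. Claim cost before the cap: $1,490 + $3,610.80 = $5,100.80. That would push OOP to $6,076.80, over the $5,300 cap, so owner pays $5,300 − $976 = $4,324. Plan pays $13,526 − $4,324 = $9,202.

$9,202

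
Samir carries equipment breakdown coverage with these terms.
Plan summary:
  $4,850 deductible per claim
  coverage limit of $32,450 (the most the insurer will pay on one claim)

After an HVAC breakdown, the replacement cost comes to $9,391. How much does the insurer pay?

$4,541

Subtract the deductible: $9,391 − $4,850 = $4,541.
That's under the $32,450 cap, so the insurer reimburses the full $4,541.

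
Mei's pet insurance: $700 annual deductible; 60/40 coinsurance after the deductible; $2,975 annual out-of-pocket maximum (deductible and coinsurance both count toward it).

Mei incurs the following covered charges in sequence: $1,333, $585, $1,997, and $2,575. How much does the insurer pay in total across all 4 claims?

$3,515

#1 ($1,333): $700 finishes the deductible; $633 goes to coinsurance; coinsurance $633 × 40% = $253.20. Owner pays $953.20; OOP now $953.20. Plan pays $1,333 − $953.20 = $379.80.
#2 ($585): 40% coinsurance on $585 = $234. Cost to owner: $234. OOP to date $1,187.20. Plan pays $585 − $234 = $351.
#3 ($1,997): deductible already satisfied, so owner's share is 40% × $1,997 = $798.80. Owner pays $798.80; OOP now $1,986. Plan pays $1,997 − $798.80 = $1,198.20.
#4 ($2,575): deductible already satisfied, so owner's share is 40% × $2,575 = $1,030. OOP would hit $3,016 > $2,975, so the cap limits the owner to $2,975 − $1,986 = $989. Plan pays $2,575 − $989 = $1,586.
Insurer total = bills − owner's total = $6,490 − $2,975 = $3,515.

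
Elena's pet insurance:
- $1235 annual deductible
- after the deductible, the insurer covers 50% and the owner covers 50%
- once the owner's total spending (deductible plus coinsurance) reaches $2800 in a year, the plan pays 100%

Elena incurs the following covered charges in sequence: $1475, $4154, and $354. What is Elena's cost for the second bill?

$1445

Claim 1 ($1475): deductible takes $1235, $240 remains; 50% of $240 = $120. Owner pays $1355; OOP now $1355.
Claim 2 ($4154): 50% coinsurance on $4154 = $2077. Adding that to $1355 gives $3432, past the $2800 cap; owner pays only $2800 − $1355 = $1445.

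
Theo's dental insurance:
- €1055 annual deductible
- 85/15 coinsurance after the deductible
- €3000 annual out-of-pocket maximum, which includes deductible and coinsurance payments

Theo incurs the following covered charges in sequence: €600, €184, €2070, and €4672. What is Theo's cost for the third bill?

Claim 1 (€600): entire amount goes to the deductible. Patient owes €600 (running OOP €600).
Claim 2 (€184): all of it applies to the deductible. Cost to patient: €184. OOP to date €784.
Claim 3 (€2070): €271 to deductible, leaving €1799; patient's 15% is €269.85. Patient owes €540.85 (running OOP €1324.85).

€540.85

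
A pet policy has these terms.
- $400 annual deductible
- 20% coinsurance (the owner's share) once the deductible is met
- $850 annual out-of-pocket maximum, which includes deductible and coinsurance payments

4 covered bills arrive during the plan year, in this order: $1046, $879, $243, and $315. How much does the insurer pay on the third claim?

$194.40

Claim 1 — $1046: deductible takes $400, $646 remains; 20% of $646 = $129.20. Owner pays $529.20; OOP now $529.20. Insurer: $1046 − $529.20 = $516.80.
Claim 2 — $879: 20% coinsurance on $879 = $175.80. Owner pays $175.80; OOP now $705. Insurer: $879 − $175.80 = $703.20.
Claim 3 — $243: deductible met; 20% of $243 = $48.60. Owner owes $48.60 (running OOP $753.60). Insurer: $243 − $48.60 = $194.40.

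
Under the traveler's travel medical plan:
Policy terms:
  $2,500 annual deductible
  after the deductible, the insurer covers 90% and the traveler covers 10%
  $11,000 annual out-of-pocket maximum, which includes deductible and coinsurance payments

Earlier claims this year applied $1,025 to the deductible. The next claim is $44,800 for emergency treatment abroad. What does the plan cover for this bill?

$38,992.50

$1,025 of the $2,500 deductible is already met, leaving $1,475.
That leaves $44,800 − $1,475 = $43,325 for coinsurance.
10% of $43,325 = $4,332.50 falls to the traveler.
Traveler responsibility before any cap: $1,475 + $4,332.50 = $5,807.50.
Total out-of-pocket so far would be $1,025 + $5,807.50 = $6,832.50, below the $11,000 cap — no reduction.
The plan picks up $44,800 − $5,807.50 = $38,992.50.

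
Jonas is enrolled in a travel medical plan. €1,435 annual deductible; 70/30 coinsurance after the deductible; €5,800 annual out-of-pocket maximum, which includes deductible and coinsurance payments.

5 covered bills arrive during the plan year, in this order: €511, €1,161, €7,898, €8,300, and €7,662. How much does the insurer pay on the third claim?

€5,528.60

Bill 1, €511: all of it applies to the deductible. Traveler pays €511; OOP now €511. Insurer: €511 − €511 = €0.
Bill 2, €1,161: €924 finishes the deductible; €237 goes to coinsurance; traveler's 30% is €71.10. Traveler pays €995.10; OOP now €1,506.10. Plan pays €1,161 − €995.10 = €165.90.
Bill 3, €7,898: deductible already satisfied, so traveler's share is 30% × €7,898 = €2,369.40. Traveler pays €2,369.40; OOP now €3,875.50. Insurer: €7,898 − €2,369.40 = €5,528.60.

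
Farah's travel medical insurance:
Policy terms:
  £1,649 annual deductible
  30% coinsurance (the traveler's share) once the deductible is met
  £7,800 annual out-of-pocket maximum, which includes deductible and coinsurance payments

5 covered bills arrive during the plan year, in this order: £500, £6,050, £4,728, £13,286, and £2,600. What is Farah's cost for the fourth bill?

£3,262.30

Claim 1 (£500): entire amount goes to the deductible. Cost to traveler: £500. OOP to date £500.
Claim 2 (£6,050): deductible takes £1,149, £4,901 remains; coinsurance £4,901 × 30% = £1,470.30. Cost to traveler: £2,619.30. OOP to date £3,119.30.
Claim 3 (£4,728): deductible met; 30% of £4,728 = £1,418.40. Traveler owes £1,418.40 (running OOP £4,537.70).
Claim 4 (£13,286): deductible already satisfied, so traveler's share is 30% × £13,286 = £3,985.80. That would push OOP to £8,523.50, over the £7,800 cap, so traveler pays £7,800 − £4,537.70 = £3,262.30.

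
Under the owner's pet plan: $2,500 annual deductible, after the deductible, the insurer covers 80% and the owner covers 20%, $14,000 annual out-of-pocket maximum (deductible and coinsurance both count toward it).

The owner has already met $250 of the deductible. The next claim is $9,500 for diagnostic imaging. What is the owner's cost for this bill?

Remaining deductible: $2,500 − $250 = $2,250.
The remaining $7,250 (= $9,500 − $2,250) moves to coinsurance.
Owner's 20% share of $7,250 is $1,450.
Owner responsibility before any cap: $2,250 + $1,450 = $3,700.
Total out-of-pocket so far would be $250 + $3,700 = $3,950, below the $14,000 cap — no reduction.

$3,700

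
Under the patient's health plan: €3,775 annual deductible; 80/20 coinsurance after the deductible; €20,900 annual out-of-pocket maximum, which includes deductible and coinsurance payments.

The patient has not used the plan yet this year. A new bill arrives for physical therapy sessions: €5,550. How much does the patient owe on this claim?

Deductible not yet touched, so the first €3,775 of the bill goes to the deductible.
That leaves €5,550 − €3,775 = €1,775 for coinsurance.
Patient's 20% share of €1,775 is €355.
So the patient owes €3,775 + €355 = €4,130 before any cap.
Year-to-date out-of-pocket becomes €0 + €4,130 = €4,130, still under the €20,900 maximum, so no cap applies.

€4,130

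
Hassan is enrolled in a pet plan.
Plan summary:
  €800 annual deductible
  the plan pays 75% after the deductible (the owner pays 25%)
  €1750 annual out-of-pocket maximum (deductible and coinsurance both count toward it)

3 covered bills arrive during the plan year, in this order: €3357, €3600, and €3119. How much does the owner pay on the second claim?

Claim 1 (€3357): deductible takes €800, €2557 remains; 25% of €2557 = €639.25. Cost to owner: €1439.25. OOP to date €1439.25.
Claim 2 (€3600): deductible already satisfied, so owner's share is 25% × €3600 = €900. That would push OOP to €2339.25, over the €1750 cap, so owner pays €1750 − €1439.25 = €310.75.

€310.75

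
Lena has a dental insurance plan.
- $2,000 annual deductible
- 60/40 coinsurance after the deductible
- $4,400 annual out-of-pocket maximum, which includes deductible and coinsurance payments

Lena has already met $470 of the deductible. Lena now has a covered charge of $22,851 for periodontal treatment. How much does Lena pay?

$3,930

Remaining deductible: $2,000 − $470 = $1,530.
That leaves $22,851 − $1,530 = $21,321 for coinsurance.
Patient's 40% share of $21,321 is $8,528.40.
That puts the patient's cost at $1,530 + $8,528.40 = $10,058.40 before any cap.
That would bring total out-of-pocket to $10,528.40, past the $4,400 cap. The patient is capped at $4,400 − $470 = $3,930 on this claim.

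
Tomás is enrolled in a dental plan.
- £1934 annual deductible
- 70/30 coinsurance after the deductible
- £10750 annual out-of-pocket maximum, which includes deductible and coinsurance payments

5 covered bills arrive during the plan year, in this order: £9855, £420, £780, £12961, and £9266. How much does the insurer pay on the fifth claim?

#1 (£9855): deductible takes £1934, £7921 remains; 30% of £7921 = £2376.30. Cost to patient: £4310.30. OOP to date £4310.30. Plan pays £9855 − £4310.30 = £5544.70.
#2 (£420): 30% coinsurance on £420 = £126. Patient pays £126; OOP now £4436.30. Plan pays £420 − £126 = £294.
#3 (£780): deductible already satisfied, so patient's share is 30% × £780 = £234. Patient pays £234; OOP now £4670.30. Plan pays £780 − £234 = £546.
#4 (£12961): deductible met; 30% of £12961 = £3888.30. Patient pays £3888.30; OOP now £8558.60. Insurer: £12961 − £3888.30 = £9072.70.
#5 (£9266): deductible met; 30% of £9266 = £2779.80. Adding that to £8558.60 gives £11338.40, past the £10750 cap; patient pays only £10750 − £8558.60 = £2191.40. Insurer: £9266 − £2191.40 = £7074.60.

£7074.60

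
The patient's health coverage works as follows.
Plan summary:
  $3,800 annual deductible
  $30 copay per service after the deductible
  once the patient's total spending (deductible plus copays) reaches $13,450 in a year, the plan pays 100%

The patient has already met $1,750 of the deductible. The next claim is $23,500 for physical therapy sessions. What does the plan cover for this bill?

$1,750 of the $3,800 deductible is already met, leaving $2,050.
The remaining $21,450 (= $23,500 − $2,050) moves to the copay.
Copay on this service: $30.
That puts the patient's cost at $2,050 + $30 = $2,080 before any cap.
Year-to-date out-of-pocket becomes $1,750 + $2,080 = $3,830, still under the $13,450 maximum, so no cap applies.
The insurer covers the remainder: $23,500 − $2,080 = $21,420.

$21,420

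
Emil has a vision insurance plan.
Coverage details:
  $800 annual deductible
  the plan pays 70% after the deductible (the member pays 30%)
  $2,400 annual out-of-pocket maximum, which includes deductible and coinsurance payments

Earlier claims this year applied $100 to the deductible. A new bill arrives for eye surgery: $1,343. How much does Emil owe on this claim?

$892.90

Deductible still to meet: $800 − $100 = $700.
That leaves $1,343 − $700 = $643 for coinsurance.
Coinsurance: $643 × 30% = $192.90.
So the member owes $700 + $192.90 = $892.90 before any cap.
Year-to-date out-of-pocket becomes $100 + $892.90 = $992.90, still under the $2,400 maximum, so no cap applies.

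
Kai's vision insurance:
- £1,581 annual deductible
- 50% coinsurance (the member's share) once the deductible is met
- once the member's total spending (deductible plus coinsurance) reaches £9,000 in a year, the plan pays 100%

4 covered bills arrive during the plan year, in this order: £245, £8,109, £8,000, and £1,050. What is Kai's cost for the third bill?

#1 (£245): entire amount goes to the deductible. Cost to member: £245. OOP to date £245.
#2 (£8,109): deductible takes £1,336, £6,773 remains; coinsurance £6,773 × 50% = £3,386.50. Cost to member: £4,722.50. OOP to date £4,967.50.
#3 (£8,000): deductible met; 50% of £8,000 = £4,000. Member owes £4,000 (running OOP £8,967.50).

£4,000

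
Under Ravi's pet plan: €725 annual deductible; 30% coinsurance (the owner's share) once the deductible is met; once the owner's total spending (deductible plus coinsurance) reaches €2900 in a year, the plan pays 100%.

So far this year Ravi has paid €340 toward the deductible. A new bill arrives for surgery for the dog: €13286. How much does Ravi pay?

€2560

€340 of the €725 deductible is already met, leaving €385.
That leaves €13286 − €385 = €12901 for coinsurance.
30% of €12901 = €3870.30 falls to the owner.
Owner responsibility before any cap: €385 + €3870.30 = €4255.30.
Year-to-date out-of-pocket would reach €340 + €4255.30 = €4595.30, above the €2900 maximum, so the owner pays only €2900 − €340 = €2560.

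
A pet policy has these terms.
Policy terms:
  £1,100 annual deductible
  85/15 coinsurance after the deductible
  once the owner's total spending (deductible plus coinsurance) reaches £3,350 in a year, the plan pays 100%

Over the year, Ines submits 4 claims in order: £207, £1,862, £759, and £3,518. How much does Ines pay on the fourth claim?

£527.70

Claim 1 (£207): entire amount goes to the deductible. Cost to owner: £207. OOP to date £207.
Claim 2 (£1,862): £893 to deductible, leaving £969; coinsurance £969 × 15% = £145.35. Owner pays £1,038.35; OOP now £1,245.35.
Claim 3 (£759): deductible already satisfied, so owner's share is 15% × £759 = £113.85. Owner pays £113.85; OOP now £1,359.20.
Claim 4 (£3,518): deductible met; 15% of £3,518 = £527.70. Owner owes £527.70 (running OOP £1,886.90).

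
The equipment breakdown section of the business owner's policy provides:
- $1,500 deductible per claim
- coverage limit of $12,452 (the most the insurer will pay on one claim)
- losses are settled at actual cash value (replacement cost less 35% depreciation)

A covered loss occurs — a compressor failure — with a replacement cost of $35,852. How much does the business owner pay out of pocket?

Actual cash value after 35% depreciation: $35,852 × 65% = $23,303.80.
Subtract the deductible: $23,303.80 − $1,500 = $21,803.80.
$21,803.80 exceeds the $12,452 limit, so the insurer pays the limit: $12,452.
The business owner bears the rest of the original loss: $35,852 − $12,452 = $23,400.

$23,400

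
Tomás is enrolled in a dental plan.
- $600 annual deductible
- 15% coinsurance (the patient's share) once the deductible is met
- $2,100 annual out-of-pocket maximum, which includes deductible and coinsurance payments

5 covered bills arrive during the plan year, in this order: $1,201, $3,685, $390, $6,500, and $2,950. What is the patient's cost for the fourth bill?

$798.60

Claim 1 ($1,201): deductible takes $600, $601 remains; patient's 15% is $90.15. Cost to patient: $690.15. OOP to date $690.15.
Claim 2 ($3,685): deductible met; 15% of $3,685 = $552.75. Cost to patient: $552.75. OOP to date $1,242.90.
Claim 3 ($390): deductible already satisfied, so patient's share is 15% × $390 = $58.50. Patient owes $58.50 (running OOP $1,301.40).
Claim 4 ($6,500): 15% coinsurance on $6,500 = $975. That would push OOP to $2,276.40, over the $2,100 cap, so patient pays $2,100 − $1,301.40 = $798.60.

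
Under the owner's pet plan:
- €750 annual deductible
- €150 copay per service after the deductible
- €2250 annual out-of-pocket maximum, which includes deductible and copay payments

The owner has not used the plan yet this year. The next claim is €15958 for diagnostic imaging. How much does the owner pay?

Deductible not yet touched, so the first €750 of the bill goes to the deductible.
After the €750 deductible portion, €15958 − €750 = €15208 is subject to the copay.
Copay on this service: €150.
Owner responsibility before any cap: €750 + €150 = €900.
Total out-of-pocket so far would be €0 + €900 = €900, below the €2250 cap — no reduction.

€900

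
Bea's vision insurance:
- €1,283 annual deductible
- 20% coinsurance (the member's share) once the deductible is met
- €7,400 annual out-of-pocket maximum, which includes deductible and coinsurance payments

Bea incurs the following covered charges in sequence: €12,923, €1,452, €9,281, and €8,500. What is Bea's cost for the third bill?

Bill 1, €12,923: €1,283 finishes the deductible; €11,640 goes to coinsurance; member's 20% is €2,328. Cost to member: €3,611. OOP to date €3,611.
Bill 2, €1,452: deductible already satisfied, so member's share is 20% × €1,452 = €290.40. Member pays €290.40; OOP now €3,901.40.
Bill 3, €9,281: deductible already satisfied, so member's share is 20% × €9,281 = €1,856.20. Member owes €1,856.20 (running OOP €5,757.60).

€1,856.20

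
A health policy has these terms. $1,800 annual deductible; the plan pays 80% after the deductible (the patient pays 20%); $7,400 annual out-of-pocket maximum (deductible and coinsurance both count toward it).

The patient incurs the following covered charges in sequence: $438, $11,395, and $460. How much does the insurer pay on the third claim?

Claim 1 — $438: fully absorbed by the deductible. Patient pays $438; OOP now $438. Plan pays $438 − $438 = $0.
Claim 2 — $11,395: deductible takes $1,362, $10,033 remains; 20% of $10,033 = $2,006.60. Patient pays $3,368.60; OOP now $3,806.60. Insurer: $11,395 − $3,368.60 = $8,026.40.
Claim 3 — $460: 20% coinsurance on $460 = $92. Patient pays $92; OOP now $3,898.60. Plan pays $460 − $92 = $368.

$368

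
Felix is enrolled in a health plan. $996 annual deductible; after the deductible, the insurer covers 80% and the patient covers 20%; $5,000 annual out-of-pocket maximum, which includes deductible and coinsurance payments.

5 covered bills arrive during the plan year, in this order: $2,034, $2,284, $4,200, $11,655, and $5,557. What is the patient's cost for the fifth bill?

#1 ($2,034): $996 to deductible, leaving $1,038; coinsurance $1,038 × 20% = $207.60. Patient pays $1,203.60; OOP now $1,203.60.
#2 ($2,284): deductible already satisfied, so patient's share is 20% × $2,284 = $456.80. Cost to patient: $456.80. OOP to date $1,660.40.
#3 ($4,200): deductible met; 20% of $4,200 = $840. Patient owes $840 (running OOP $2,500.40).
#4 ($11,655): deductible already satisfied, so patient's share is 20% × $11,655 = $2,331. Patient owes $2,331 (running OOP $4,831.40).
#5 ($5,557): deductible met; 20% of $5,557 = $1,111.40. That would push OOP to $5,942.80, over the $5,000 cap, so patient pays $5,000 − $4,831.40 = $168.60.

$168.60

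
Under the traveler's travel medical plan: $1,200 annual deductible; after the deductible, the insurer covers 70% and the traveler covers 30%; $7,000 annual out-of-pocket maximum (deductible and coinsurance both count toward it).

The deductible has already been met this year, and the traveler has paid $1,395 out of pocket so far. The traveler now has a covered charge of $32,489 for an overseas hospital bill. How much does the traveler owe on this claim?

$5,605

The deductible is already satisfied, so the full bill goes to coinsurance.
Coinsurance: $32,489 × 30% = $9,746.70.
That would bring total out-of-pocket to $11,141.70, past the $7,000 cap. The traveler is capped at $7,000 − $1,395 = $5,605 on this claim.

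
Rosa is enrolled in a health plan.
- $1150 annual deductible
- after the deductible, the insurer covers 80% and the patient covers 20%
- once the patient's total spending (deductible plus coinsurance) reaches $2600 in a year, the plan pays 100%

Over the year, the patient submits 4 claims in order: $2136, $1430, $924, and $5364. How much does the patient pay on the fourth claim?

$782

#1 ($2136): $1150 to deductible, leaving $986; patient's 20% is $197.20. Cost to patient: $1347.20. OOP to date $1347.20.
#2 ($1430): deductible met; 20% of $1430 = $286. Cost to patient: $286. OOP to date $1633.20.
#3 ($924): 20% coinsurance on $924 = $184.80. Cost to patient: $184.80. OOP to date $1818.
#4 ($5364): deductible already satisfied, so patient's share is 20% × $5364 = $1072.80. Adding that to $1818 gives $2890.80, past the $2600 cap; patient pays only $2600 − $1818 = $782.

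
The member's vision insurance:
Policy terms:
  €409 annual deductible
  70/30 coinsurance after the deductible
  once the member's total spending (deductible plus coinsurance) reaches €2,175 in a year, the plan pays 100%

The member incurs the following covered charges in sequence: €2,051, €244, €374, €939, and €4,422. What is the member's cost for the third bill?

Claim 1 — €2,051: deductible takes €409, €1,642 remains; member's 30% is €492.60. Cost to member: €901.60. OOP to date €901.60.
Claim 2 — €244: 30% coinsurance on €244 = €73.20. Cost to member: €73.20. OOP to date €974.80.
Claim 3 — €374: deductible met; 30% of €374 = €112.20. Member pays €112.20; OOP now €1,087.

€112.20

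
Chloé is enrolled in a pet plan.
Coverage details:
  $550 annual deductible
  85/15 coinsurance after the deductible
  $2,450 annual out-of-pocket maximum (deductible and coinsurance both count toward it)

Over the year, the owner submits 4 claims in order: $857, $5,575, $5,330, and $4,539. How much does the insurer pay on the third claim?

Claim 1 ($857): deductible takes $550, $307 remains; coinsurance $307 × 15% = $46.05. Owner pays $596.05; OOP now $596.05. Plan pays $857 − $596.05 = $260.95.
Claim 2 ($5,575): 15% coinsurance on $5,575 = $836.25. Owner owes $836.25 (running OOP $1,432.30). Insurer: $5,575 − $836.25 = $4,738.75.
Claim 3 ($5,330): deductible already satisfied, so owner's share is 15% × $5,330 = $799.50. Owner pays $799.50; OOP now $2,231.80. Insurer: $5,330 − $799.50 = $4,530.50.

$4,530.50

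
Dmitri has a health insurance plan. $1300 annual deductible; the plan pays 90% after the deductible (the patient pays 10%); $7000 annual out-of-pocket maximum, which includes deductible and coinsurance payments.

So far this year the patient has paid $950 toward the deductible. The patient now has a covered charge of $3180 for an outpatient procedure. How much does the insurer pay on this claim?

$2547

$950 of the $1300 deductible is already met, leaving $350.
The remaining $2830 (= $3180 − $350) moves to coinsurance.
Coinsurance: $2830 × 10% = $283.
So the patient owes $350 + $283 = $633 before any cap.
Year-to-date out-of-pocket becomes $950 + $633 = $1583, still under the $7000 maximum, so no cap applies.
The insurer covers the remainder: $3180 − $633 = $2547.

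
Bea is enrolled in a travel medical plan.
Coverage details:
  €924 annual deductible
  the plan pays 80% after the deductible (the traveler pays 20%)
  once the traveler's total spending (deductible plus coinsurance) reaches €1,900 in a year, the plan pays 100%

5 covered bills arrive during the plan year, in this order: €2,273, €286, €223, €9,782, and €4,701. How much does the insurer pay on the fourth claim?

#1 (€2,273): deductible takes €924, €1,349 remains; traveler's 20% is €269.80. Traveler owes €1,193.80 (running OOP €1,193.80). Plan pays €2,273 − €1,193.80 = €1,079.20.
#2 (€286): 20% coinsurance on €286 = €57.20. Traveler pays €57.20; OOP now €1,251. Plan pays €286 − €57.20 = €228.80.
#3 (€223): deductible already satisfied, so traveler's share is 20% × €223 = €44.60. Cost to traveler: €44.60. OOP to date €1,295.60. Insurer: €223 − €44.60 = €178.40.
#4 (€9,782): 20% coinsurance on €9,782 = €1,956.40. OOP would hit €3,252 > €1,900, so the cap limits the traveler to €1,900 − €1,295.60 = €604.40. Plan pays €9,782 − €604.40 = €9,177.60.

€9,177.60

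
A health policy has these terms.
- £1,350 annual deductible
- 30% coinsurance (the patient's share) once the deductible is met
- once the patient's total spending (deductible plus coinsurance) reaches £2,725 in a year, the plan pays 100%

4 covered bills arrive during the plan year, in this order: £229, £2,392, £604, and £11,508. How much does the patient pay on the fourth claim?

£812.50

Claim 1 — £229: entire amount goes to the deductible. Patient owes £229 (running OOP £229).
Claim 2 — £2,392: deductible takes £1,121, £1,271 remains; patient's 30% is £381.30. Patient pays £1,502.30; OOP now £1,731.30.
Claim 3 — £604: deductible already satisfied, so patient's share is 30% × £604 = £181.20. Cost to patient: £181.20. OOP to date £1,912.50.
Claim 4 — £11,508: deductible met; 30% of £11,508 = £3,452.40. OOP would hit £5,364.90 > £2,725, so the cap limits the patient to £2,725 − £1,912.50 = £812.50.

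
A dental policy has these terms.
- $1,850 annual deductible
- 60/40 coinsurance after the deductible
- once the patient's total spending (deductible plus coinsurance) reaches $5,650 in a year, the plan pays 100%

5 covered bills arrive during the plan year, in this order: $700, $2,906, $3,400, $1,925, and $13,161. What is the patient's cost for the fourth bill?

Claim 1 — $700: fully absorbed by the deductible. Patient owes $700 (running OOP $700).
Claim 2 — $2,906: deductible takes $1,150, $1,756 remains; patient's 40% is $702.40. Patient owes $1,852.40 (running OOP $2,552.40).
Claim 3 — $3,400: deductible met; 40% of $3,400 = $1,360. Patient pays $1,360; OOP now $3,912.40.
Claim 4 — $1,925: deductible already satisfied, so patient's share is 40% × $1,925 = $770. Patient owes $770 (running OOP $4,682.40).

$770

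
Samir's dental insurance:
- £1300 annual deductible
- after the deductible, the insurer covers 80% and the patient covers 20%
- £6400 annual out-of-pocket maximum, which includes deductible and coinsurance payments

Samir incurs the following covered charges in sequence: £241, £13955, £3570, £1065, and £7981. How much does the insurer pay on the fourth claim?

Claim 1 (£241): all of it applies to the deductible. Patient owes £241 (running OOP £241). Insurer: £241 − £241 = £0.
Claim 2 (£13955): deductible takes £1059, £12896 remains; coinsurance £12896 × 20% = £2579.20. Patient pays £3638.20; OOP now £3879.20. Plan pays £13955 − £3638.20 = £10316.80.
Claim 3 (£3570): deductible already satisfied, so patient's share is 20% × £3570 = £714. Cost to patient: £714. OOP to date £4593.20. Insurer: £3570 − £714 = £2856.
Claim 4 (£1065): 20% coinsurance on £1065 = £213. Cost to patient: £213. OOP to date £4806.20. Insurer: £1065 − £213 = £852.

£852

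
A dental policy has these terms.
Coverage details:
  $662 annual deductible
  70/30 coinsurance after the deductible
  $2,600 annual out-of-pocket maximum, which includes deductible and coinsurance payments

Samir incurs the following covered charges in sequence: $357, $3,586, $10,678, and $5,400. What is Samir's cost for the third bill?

Bill 1, $357: entire amount goes to the deductible. Patient pays $357; OOP now $357.
Bill 2, $3,586: $305 to deductible, leaving $3,281; coinsurance $3,281 × 30% = $984.30. Patient pays $1,289.30; OOP now $1,646.30.
Bill 3, $10,678: 30% coinsurance on $10,678 = $3,203.40. That would push OOP to $4,849.70, over the $2,600 cap, so patient pays $2,600 − $1,646.30 = $953.70.

$953.70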